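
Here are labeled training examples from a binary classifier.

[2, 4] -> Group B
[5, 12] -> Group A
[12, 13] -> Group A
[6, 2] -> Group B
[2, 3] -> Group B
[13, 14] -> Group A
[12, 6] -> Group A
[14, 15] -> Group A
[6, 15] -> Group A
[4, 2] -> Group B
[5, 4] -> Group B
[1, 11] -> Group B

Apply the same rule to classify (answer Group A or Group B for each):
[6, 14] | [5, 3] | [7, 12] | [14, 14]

Group A, Group B, Group A, Group A

The common property of the 'Group A' items is: sum ≥ 17. No 'Group B' item has it.
[6, 14] — 6+14 = 20, hence Group A. [5, 3] — 5+3 = 8, hence Group B. [7, 12] — 7+12 = 19, hence Group A. [14, 14] — 14+14 = 28, hence Group A.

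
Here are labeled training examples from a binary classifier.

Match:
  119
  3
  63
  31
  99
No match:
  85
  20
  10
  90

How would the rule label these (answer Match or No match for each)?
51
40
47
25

Match, No match, Match, No match

The simplest hypothesis consistent with all the labels is: not a multiple of 5.
51: 51 = 5·10 + 1 — matches, so Match. 40: 40 = 5·8 — doesn't match, so No match. 47: 47 = 5·9 + 2 — matches, so Match. 25: 25 = 5·5 — doesn't match, so No match.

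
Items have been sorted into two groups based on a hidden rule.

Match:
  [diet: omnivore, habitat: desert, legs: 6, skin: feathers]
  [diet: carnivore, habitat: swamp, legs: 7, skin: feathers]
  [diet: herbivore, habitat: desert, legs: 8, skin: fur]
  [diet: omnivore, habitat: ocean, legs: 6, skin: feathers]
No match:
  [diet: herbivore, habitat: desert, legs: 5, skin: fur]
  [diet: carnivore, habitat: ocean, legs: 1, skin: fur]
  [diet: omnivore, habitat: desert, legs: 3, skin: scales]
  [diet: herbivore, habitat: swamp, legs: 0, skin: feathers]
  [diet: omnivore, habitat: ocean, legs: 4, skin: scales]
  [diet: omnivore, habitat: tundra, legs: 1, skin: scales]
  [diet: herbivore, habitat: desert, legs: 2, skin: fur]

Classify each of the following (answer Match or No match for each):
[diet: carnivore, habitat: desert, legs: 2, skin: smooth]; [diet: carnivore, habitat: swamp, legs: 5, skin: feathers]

Every 'Match' example satisfies: legs ≥ 6. None of the 'No match' examples do.

No match, No match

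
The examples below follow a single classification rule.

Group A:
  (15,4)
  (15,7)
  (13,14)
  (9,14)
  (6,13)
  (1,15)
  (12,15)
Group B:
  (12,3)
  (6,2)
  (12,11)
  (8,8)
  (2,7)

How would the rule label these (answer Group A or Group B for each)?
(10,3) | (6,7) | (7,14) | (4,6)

Group B, Group B, Group A, Group B

'Group A' ⟺ max ≥ 13.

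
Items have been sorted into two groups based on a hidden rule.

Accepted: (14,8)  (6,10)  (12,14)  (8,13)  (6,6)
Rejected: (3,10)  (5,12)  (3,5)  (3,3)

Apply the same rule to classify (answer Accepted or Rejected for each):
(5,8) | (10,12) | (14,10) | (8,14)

One predicate separates the groups cleanly: first is even.

Rejected, Accepted, Accepted, Accepted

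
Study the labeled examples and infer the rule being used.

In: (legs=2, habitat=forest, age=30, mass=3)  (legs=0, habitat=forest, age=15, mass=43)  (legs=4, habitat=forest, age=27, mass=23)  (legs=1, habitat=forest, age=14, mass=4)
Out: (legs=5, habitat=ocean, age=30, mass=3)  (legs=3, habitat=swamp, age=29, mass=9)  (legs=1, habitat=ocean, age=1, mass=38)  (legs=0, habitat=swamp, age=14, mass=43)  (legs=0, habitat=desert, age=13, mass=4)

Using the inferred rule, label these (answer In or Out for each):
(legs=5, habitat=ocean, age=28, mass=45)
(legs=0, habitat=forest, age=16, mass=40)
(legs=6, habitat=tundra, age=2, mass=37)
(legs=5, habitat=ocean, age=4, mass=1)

The rule appears to be: habitat is forest.
(legs=5, habitat=ocean, age=28, mass=45): habitat is ocean, does not pass → Out. (legs=0, habitat=forest, age=16, mass=40): habitat is forest, qualifies → In. (legs=6, habitat=tundra, age=2, mass=37): habitat is tundra, does not pass → Out. (legs=5, habitat=ocean, age=4, mass=1): habitat is ocean, does not pass → Out.

Out, In, Out, Out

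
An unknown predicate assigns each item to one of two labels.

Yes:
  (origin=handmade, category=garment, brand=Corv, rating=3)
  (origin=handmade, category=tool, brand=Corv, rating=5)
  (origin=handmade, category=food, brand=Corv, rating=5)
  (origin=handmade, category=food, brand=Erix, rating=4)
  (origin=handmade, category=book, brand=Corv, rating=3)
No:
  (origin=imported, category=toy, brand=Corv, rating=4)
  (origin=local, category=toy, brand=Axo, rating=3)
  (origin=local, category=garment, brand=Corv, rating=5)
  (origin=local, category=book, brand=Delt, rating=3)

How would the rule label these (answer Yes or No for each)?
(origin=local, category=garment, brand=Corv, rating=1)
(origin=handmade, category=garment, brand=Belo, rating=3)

No, Yes

Looking at the examples, the only property every 'Yes' case has and every 'No' case lacks is: origin is handmade.
No: (origin=local, category=garment, brand=Corv, rating=1), since origin is local.
Yes: (origin=handmade, category=garment, brand=Belo, rating=3), since origin is handmade.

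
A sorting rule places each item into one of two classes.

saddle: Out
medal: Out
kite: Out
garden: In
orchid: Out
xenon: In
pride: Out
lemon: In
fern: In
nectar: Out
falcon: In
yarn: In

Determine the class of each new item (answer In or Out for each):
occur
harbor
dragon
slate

Out, Out, In, Out

The classifier is using: ends with 'n'.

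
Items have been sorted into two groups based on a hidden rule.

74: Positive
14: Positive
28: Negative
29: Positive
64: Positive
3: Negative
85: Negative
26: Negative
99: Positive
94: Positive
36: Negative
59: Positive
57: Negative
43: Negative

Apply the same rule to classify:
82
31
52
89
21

One predicate separates the groups cleanly: ≡ 4 (mod 5).

Negative, Negative, Negative, Positive, Negative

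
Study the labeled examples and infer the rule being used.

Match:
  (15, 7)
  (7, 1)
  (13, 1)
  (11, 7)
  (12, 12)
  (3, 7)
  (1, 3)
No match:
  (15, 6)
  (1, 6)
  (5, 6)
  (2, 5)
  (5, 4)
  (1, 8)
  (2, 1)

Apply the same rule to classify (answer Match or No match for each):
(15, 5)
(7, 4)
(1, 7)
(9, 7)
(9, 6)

Comparing the two groups points to one rule — sum is even.

Match, No match, Match, Match, No match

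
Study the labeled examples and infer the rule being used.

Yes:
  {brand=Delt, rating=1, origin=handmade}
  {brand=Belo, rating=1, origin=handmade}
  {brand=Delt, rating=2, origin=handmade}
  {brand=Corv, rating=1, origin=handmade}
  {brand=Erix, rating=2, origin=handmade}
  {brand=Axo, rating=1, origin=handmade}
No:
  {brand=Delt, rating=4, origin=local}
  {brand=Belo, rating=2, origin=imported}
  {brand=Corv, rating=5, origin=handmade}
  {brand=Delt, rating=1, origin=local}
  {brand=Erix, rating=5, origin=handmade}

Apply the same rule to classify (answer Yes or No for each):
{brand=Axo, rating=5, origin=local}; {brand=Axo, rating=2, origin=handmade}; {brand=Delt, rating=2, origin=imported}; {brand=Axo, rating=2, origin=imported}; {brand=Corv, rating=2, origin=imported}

The classifier is using: origin is handmade AND rating ≤ 2.
{brand=Axo, rating=5, origin=local}: No (origin is local, rating = 5). {brand=Axo, rating=2, origin=handmade}: Yes (origin is handmade, rating = 2). {brand=Delt, rating=2, origin=imported}: No (origin is imported, rating = 2). {brand=Axo, rating=2, origin=imported}: No (origin is imported, rating = 2). {brand=Corv, rating=2, origin=imported}: No (origin is imported, rating = 2).

No, Yes, No, No, No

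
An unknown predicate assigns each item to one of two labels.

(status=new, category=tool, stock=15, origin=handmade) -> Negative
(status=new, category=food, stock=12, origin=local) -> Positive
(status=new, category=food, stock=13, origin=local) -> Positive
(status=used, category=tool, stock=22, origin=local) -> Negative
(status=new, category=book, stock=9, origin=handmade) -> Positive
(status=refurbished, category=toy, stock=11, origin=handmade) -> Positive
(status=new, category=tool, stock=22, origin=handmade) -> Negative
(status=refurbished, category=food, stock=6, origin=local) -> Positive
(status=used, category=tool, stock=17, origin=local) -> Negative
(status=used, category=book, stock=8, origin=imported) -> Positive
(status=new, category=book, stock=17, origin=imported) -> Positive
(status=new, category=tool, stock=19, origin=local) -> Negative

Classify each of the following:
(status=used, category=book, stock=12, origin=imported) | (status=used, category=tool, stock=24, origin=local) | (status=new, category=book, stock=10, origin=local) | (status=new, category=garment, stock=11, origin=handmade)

Positive, Negative, Positive, Positive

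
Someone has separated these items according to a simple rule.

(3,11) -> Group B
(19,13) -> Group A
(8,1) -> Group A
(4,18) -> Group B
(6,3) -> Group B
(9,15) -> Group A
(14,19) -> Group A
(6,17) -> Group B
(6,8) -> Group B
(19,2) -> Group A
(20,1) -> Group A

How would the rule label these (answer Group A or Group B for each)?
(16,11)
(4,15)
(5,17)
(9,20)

Group A, Group B, Group B, Group A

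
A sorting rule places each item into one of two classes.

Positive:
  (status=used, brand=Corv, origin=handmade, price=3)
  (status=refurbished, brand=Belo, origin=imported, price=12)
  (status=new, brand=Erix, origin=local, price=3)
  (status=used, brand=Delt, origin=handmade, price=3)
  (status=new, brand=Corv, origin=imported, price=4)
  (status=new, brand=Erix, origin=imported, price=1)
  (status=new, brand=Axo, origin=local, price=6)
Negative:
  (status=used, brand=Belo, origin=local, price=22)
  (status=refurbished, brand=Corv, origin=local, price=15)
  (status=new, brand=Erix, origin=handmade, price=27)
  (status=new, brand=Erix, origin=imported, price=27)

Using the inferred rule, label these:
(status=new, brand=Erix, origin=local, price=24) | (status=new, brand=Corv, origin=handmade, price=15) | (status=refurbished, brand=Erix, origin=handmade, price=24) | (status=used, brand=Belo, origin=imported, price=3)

Negative, Negative, Negative, Positive

The classifier is using: price ≤ 12.
(status=new, brand=Erix, origin=local, price=24) → price = 24 → Negative. (status=new, brand=Corv, origin=handmade, price=15) → price = 15 → Negative. (status=refurbished, brand=Erix, origin=handmade, price=24) → price = 24 → Negative. (status=used, brand=Belo, origin=imported, price=3) → price = 3 → Positive.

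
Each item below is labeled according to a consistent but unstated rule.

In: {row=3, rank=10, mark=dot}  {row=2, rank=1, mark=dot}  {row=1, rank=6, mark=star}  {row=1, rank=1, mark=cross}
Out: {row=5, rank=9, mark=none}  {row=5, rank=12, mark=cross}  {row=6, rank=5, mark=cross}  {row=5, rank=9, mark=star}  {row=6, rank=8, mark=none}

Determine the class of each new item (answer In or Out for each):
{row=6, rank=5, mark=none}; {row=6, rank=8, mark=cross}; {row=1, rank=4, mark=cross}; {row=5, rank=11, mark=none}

Out, Out, In, Out

The pattern is that an item is 'In' exactly when: row ≤ 3.
{row=6, rank=5, mark=none}: Out (row = 6). {row=6, rank=8, mark=cross}: Out (row = 6). {row=1, rank=4, mark=cross}: In (row = 1). {row=5, rank=11, mark=none}: Out (row = 5).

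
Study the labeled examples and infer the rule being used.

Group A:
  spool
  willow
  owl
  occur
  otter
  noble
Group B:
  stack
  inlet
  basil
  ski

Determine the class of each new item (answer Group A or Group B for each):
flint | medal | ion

'Group A' ⟺ contains 'o'.

Group B, Group B, Group A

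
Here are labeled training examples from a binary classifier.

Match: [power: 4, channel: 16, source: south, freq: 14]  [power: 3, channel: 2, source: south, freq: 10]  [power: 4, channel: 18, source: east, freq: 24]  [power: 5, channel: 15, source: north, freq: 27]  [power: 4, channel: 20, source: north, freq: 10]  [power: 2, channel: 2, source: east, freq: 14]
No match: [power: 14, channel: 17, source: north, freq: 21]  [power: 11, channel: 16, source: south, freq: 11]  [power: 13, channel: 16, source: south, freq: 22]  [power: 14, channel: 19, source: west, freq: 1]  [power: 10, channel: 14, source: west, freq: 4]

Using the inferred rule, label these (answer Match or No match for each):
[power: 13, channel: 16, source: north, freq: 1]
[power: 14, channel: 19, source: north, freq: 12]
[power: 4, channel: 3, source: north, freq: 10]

No match, No match, Match

One predicate separates the groups cleanly: power ≤ 5.
No match: [power: 13, channel: 16, source: north, freq: 1], since power = 13.
No match: [power: 14, channel: 19, source: north, freq: 12], since power = 14.
Match: [power: 4, channel: 3, source: north, freq: 10], since power = 4.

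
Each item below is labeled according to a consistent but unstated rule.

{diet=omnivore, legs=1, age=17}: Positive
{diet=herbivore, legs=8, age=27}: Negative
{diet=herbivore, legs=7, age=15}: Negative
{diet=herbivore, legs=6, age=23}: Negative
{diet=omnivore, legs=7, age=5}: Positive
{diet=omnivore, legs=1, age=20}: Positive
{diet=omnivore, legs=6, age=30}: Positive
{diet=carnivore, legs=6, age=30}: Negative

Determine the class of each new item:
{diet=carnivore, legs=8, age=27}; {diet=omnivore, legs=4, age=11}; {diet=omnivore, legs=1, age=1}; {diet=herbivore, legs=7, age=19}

Looking at the examples, the only property every 'Positive' case has and every 'Negative' case lacks is: diet is omnivore.
{diet=carnivore, legs=8, age=27} — diet is carnivore, hence Negative. {diet=omnivore, legs=4, age=11} — diet is omnivore, hence Positive. {diet=omnivore, legs=1, age=1} — diet is omnivore, hence Positive. {diet=herbivore, legs=7, age=19} — diet is herbivore, hence Negative.

Negative, Positive, Positive, Negative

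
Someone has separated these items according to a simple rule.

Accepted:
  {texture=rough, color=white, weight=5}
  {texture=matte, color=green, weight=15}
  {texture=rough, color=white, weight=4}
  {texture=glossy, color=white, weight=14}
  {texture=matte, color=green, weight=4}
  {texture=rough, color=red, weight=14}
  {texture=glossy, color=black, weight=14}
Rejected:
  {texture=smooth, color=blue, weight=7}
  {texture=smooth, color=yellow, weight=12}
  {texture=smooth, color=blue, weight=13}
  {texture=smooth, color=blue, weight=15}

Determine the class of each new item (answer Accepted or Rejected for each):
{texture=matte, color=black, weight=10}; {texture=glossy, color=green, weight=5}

Accepted, Accepted

The common property of the 'Accepted' items is: texture is not smooth. No 'Rejected' item has it.
{texture=matte, color=black, weight=10} — texture is matte, hence Accepted. {texture=glossy, color=green, weight=5} — texture is glossy, hence Accepted.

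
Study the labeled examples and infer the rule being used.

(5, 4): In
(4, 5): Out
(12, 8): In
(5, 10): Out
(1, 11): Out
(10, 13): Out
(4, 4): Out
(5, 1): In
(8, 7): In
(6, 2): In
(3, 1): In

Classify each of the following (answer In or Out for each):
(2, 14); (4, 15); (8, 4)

Out, Out, In

All 'In' examples share one property — first > second — and every 'Out' example lacks it.
Out: (2, 14), since 2 < 14. Out: (4, 15), since 4 < 15. In: (8, 4), since 8 > 4.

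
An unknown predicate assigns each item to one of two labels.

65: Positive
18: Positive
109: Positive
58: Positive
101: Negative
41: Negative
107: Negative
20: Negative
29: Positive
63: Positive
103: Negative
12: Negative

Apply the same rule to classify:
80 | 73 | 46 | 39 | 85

Negative, Positive, Positive, Positive, Positive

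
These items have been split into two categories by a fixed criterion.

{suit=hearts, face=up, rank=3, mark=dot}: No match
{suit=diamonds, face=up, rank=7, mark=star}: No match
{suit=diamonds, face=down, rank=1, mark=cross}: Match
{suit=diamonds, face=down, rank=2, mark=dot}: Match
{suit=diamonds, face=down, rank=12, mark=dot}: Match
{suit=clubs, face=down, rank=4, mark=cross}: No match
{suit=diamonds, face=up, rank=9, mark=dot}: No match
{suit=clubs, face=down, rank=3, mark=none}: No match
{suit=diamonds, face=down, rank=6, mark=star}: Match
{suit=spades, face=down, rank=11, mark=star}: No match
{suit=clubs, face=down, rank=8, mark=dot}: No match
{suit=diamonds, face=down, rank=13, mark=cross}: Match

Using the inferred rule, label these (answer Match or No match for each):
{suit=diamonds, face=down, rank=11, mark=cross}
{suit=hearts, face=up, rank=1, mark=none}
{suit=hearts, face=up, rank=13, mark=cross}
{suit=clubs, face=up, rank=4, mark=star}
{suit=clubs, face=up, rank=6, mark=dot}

The pattern is that an item is 'Match' exactly when: face is down AND suit is diamonds.

Match, No match, No match, No match, No match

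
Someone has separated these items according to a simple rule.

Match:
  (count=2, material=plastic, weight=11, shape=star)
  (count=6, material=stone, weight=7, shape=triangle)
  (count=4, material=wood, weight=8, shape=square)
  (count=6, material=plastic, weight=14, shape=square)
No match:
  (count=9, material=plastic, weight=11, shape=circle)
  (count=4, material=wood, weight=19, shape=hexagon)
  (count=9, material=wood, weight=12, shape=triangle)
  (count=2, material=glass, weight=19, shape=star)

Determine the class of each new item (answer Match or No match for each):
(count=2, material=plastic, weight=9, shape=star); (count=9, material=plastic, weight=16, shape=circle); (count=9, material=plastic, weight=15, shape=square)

The rule appears to be: weight ≤ 14 AND count ≤ 6.

Match, No match, No match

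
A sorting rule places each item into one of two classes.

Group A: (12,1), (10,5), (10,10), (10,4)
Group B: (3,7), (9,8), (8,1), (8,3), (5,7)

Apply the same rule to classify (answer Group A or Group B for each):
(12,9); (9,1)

Group A, Group B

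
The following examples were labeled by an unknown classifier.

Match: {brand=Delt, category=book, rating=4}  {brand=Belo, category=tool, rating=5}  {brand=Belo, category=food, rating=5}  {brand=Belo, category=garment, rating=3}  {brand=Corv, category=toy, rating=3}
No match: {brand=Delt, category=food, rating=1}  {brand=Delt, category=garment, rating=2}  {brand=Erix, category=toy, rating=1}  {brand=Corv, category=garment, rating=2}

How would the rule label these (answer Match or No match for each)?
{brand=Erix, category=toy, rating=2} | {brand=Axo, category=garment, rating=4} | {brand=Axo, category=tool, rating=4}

The common property of the 'Match' items is: rating ≥ 3. No 'No match' item has it.
{brand=Erix, category=toy, rating=2} → rating = 2 → No match. {brand=Axo, category=garment, rating=4} → rating = 4 → Match. {brand=Axo, category=tool, rating=4} → rating = 4 → Match.

No match, Match, Match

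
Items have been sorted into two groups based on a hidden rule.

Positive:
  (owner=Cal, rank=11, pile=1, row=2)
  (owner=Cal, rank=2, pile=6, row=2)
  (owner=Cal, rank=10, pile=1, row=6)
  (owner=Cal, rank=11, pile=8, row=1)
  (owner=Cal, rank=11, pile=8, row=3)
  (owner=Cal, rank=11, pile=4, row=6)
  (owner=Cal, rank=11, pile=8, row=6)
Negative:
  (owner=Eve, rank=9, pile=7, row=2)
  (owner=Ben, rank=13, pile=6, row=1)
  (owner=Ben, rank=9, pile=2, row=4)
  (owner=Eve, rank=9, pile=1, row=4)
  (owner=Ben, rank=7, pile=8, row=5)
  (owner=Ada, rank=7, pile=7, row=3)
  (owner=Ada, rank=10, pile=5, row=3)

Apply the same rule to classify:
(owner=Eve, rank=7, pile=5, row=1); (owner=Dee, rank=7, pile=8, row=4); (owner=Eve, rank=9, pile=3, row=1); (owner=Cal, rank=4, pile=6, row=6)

The rule appears to be: owner is Cal.
(owner=Eve, rank=7, pile=5, row=1): owner is Eve — does not pass, so Negative.
(owner=Dee, rank=7, pile=8, row=4): owner is Dee — does not pass, so Negative.
(owner=Eve, rank=9, pile=3, row=1): owner is Eve — does not pass, so Negative.
(owner=Cal, rank=4, pile=6, row=6): owner is Cal — has this property, so Positive.

Negative, Negative, Negative, Positive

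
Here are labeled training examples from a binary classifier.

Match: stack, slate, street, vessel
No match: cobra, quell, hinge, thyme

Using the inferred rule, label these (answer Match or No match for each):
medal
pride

A rule that fits every label: contains 's' — true of each 'Match' example, false of each 'No match' one.
medal: no 's' — fails the rule, so No match.
pride: no 's' — fails the rule, so No match.

No match, No match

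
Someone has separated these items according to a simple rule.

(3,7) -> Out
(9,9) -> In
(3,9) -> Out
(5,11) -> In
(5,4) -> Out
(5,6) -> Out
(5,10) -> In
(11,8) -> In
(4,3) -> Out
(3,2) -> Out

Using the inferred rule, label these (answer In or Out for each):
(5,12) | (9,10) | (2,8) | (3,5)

All 'In' examples share one property — sum ≥ 15 — and every 'Out' example lacks it.
(5,12): 5+12 = 17, has this property → In.
(9,10): 9+10 = 19, has this property → In.
(2,8): 2+8 = 10, does not pass → Out.
(3,5): 3+5 = 8, does not pass → Out.

In, In, Out, Out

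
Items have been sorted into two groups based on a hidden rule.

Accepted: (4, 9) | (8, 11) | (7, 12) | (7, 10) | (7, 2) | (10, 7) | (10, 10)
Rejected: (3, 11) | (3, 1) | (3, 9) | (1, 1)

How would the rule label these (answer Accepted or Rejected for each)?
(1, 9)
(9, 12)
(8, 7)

All 'Accepted' examples share one property — first ≥ 4 — and every 'Rejected' example lacks it.
(1, 9) — first 1, hence Rejected.
(9, 12) — first 9, hence Accepted.
(8, 7) — first 8, hence Accepted.

Rejected, Accepted, Accepted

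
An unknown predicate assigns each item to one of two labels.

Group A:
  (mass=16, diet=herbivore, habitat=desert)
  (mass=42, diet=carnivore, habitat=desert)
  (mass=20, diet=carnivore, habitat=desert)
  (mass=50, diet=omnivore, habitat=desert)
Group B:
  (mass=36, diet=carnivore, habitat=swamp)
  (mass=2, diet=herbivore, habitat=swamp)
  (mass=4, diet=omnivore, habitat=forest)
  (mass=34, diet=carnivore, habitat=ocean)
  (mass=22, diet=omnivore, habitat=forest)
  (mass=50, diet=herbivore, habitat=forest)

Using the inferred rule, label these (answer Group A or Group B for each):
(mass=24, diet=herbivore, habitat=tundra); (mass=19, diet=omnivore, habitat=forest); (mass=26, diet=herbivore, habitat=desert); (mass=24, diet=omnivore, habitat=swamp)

The simplest hypothesis consistent with all the labels is: habitat is desert.
(mass=24, diet=herbivore, habitat=tundra): habitat is tundra — doesn't match, so Group B.
(mass=19, diet=omnivore, habitat=forest): habitat is forest — doesn't match, so Group B.
(mass=26, diet=herbivore, habitat=desert): habitat is desert — meets the rule, so Group A.
(mass=24, diet=omnivore, habitat=swamp): habitat is swamp — doesn't match, so Group B.

Group B, Group B, Group A, Group B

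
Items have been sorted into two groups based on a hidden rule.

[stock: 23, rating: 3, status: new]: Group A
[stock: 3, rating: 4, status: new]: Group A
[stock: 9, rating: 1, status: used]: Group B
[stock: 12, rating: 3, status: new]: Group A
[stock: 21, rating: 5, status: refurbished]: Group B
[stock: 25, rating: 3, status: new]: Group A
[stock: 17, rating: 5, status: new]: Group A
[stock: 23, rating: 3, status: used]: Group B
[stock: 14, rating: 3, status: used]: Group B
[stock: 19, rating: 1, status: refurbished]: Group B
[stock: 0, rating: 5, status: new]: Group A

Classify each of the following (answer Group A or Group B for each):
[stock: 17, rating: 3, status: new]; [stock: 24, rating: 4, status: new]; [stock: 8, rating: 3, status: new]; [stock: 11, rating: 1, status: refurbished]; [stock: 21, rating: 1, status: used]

Group A, Group A, Group A, Group B, Group B

A rule that fits every label: status is new — true of each 'Group A' example, false of each 'Group B' one.
[stock: 17, rating: 3, status: new]: status is new, satisfies this → Group A.
[stock: 24, rating: 4, status: new]: status is new, satisfies this → Group A.
[stock: 8, rating: 3, status: new]: status is new, satisfies this → Group A.
[stock: 11, rating: 1, status: refurbished]: status is refurbished, does not pass → Group B.
[stock: 21, rating: 1, status: used]: status is used, does not pass → Group B.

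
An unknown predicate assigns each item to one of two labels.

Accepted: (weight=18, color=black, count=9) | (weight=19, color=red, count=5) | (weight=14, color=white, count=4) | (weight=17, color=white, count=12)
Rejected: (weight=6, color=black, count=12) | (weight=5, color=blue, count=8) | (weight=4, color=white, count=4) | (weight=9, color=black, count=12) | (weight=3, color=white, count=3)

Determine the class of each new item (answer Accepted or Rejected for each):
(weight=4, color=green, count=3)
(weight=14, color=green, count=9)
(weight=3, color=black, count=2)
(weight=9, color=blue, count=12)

The simplest hypothesis consistent with all the labels is: weight ≥ 14.
(weight=4, color=green, count=3) → weight = 4 → Rejected. (weight=14, color=green, count=9) → weight = 14 → Accepted. (weight=3, color=black, count=2) → weight = 3 → Rejected. (weight=9, color=blue, count=12) → weight = 9 → Rejected.

Rejected, Accepted, Rejected, Rejected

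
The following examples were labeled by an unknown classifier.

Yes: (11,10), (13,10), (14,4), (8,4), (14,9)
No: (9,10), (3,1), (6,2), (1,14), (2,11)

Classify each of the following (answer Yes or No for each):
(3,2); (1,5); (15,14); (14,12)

No, No, Yes, Yes

The pattern is that an item is 'Yes' exactly when: first > second AND sum ≥ 12.
(3,2): 3 > 2, 3+2 = 5 — does not fit, so No. (1,5): 1 < 5, 1+5 = 6 — does not fit, so No. (15,14): 15 > 14, 15+14 = 29 — passes, so Yes. (14,12): 14 > 12, 14+12 = 26 — passes, so Yes.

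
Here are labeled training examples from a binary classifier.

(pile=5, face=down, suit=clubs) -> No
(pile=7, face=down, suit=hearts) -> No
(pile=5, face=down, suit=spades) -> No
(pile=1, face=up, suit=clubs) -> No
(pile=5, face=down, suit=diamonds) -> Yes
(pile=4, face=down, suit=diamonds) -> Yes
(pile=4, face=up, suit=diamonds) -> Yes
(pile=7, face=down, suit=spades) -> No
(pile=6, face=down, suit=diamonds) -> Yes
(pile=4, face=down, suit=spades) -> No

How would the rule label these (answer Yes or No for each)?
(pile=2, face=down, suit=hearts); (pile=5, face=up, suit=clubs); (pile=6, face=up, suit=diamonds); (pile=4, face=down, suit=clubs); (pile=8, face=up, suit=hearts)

No, No, Yes, No, No

The rule appears to be: suit is diamonds.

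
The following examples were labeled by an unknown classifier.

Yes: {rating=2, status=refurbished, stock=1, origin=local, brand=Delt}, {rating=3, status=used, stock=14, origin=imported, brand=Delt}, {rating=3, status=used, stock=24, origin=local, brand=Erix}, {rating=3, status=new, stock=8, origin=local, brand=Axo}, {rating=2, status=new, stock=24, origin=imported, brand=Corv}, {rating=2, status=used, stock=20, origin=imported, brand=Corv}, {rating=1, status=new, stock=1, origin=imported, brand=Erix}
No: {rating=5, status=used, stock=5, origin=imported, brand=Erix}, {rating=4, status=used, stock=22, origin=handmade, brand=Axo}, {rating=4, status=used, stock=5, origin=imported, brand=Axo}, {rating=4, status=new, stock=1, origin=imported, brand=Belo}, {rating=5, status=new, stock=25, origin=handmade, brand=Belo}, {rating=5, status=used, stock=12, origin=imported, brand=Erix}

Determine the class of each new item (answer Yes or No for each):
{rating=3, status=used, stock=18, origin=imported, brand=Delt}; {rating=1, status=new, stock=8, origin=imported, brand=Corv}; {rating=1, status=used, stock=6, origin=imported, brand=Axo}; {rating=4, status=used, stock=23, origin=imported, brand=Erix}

Yes, Yes, Yes, No

One predicate separates the groups cleanly: rating ≤ 3.
{rating=3, status=used, stock=18, origin=imported, brand=Delt}: rating = 3, matches → Yes. {rating=1, status=new, stock=8, origin=imported, brand=Corv}: rating = 1, matches → Yes. {rating=1, status=used, stock=6, origin=imported, brand=Axo}: rating = 1, matches → Yes. {rating=4, status=used, stock=23, origin=imported, brand=Erix}: rating = 4, fails the rule → No.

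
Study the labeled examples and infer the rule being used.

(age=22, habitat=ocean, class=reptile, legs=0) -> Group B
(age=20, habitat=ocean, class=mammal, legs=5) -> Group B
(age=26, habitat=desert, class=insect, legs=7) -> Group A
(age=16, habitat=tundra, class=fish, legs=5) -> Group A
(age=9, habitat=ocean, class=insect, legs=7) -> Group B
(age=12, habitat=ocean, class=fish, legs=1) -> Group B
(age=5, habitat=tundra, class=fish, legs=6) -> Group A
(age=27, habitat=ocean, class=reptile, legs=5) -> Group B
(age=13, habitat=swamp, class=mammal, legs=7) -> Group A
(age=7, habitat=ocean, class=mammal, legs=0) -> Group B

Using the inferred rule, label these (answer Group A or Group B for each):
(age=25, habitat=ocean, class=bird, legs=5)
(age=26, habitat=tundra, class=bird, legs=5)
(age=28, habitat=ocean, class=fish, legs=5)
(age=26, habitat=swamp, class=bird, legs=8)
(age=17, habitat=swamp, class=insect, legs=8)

Group B, Group A, Group B, Group A, Group A

Rule: habitat is not ocean. This holds for each 'Group A' example and fails for each 'Group B' one.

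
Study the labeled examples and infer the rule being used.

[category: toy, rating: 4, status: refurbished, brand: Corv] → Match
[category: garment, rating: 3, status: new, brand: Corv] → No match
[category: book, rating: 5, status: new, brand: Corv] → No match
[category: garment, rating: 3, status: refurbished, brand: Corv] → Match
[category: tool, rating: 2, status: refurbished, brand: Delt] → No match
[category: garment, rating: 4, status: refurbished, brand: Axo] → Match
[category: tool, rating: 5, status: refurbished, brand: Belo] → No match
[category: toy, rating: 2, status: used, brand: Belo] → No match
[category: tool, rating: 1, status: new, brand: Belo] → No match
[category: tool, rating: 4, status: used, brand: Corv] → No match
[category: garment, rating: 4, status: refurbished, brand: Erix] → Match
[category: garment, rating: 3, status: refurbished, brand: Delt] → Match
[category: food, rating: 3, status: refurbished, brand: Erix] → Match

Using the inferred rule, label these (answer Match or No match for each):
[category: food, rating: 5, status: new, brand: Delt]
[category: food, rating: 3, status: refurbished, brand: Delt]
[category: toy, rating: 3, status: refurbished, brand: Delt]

No match, Match, Match

The simplest hypothesis consistent with all the labels is: status is refurbished AND category is not tool.
[category: food, rating: 5, status: new, brand: Delt] → status is new, category is food → No match.
[category: food, rating: 3, status: refurbished, brand: Delt] → status is refurbished, category is food → Match.
[category: toy, rating: 3, status: refurbished, brand: Delt] → status is refurbished, category is toy → Match.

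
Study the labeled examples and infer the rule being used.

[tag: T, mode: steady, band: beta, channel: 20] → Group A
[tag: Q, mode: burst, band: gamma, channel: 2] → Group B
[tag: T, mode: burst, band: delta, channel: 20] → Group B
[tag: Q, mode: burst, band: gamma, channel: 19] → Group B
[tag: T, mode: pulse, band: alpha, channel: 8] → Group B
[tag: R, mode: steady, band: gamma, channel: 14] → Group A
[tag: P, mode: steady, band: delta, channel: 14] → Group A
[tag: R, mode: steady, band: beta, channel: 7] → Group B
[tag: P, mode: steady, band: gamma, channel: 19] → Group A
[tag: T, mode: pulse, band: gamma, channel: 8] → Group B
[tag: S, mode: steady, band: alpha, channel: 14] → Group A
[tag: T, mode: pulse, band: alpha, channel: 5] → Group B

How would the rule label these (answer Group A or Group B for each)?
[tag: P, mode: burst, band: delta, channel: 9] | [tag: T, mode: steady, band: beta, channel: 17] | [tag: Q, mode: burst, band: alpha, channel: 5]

The simplest hypothesis consistent with all the labels is: mode is steady AND channel ≥ 8.

Group B, Group A, Group B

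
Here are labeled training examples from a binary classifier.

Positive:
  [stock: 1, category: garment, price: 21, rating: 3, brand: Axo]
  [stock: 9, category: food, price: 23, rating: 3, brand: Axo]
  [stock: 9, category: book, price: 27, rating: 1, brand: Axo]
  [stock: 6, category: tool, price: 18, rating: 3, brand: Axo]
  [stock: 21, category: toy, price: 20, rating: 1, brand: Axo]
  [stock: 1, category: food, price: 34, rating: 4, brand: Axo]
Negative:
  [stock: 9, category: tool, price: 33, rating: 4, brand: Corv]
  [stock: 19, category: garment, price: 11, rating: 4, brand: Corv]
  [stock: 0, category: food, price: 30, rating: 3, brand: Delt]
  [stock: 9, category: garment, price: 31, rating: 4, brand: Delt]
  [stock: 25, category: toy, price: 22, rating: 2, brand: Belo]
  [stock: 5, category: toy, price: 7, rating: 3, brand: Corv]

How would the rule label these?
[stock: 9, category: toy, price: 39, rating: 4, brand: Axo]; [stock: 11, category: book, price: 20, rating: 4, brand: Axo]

A rule that fits every label: brand is Axo — true of each 'Positive' example, false of each 'Negative' one.
[stock: 9, category: toy, price: 39, rating: 4, brand: Axo] → brand is Axo → Positive. [stock: 11, category: book, price: 20, rating: 4, brand: Axo] → brand is Axo → Positive.

Positive, Positive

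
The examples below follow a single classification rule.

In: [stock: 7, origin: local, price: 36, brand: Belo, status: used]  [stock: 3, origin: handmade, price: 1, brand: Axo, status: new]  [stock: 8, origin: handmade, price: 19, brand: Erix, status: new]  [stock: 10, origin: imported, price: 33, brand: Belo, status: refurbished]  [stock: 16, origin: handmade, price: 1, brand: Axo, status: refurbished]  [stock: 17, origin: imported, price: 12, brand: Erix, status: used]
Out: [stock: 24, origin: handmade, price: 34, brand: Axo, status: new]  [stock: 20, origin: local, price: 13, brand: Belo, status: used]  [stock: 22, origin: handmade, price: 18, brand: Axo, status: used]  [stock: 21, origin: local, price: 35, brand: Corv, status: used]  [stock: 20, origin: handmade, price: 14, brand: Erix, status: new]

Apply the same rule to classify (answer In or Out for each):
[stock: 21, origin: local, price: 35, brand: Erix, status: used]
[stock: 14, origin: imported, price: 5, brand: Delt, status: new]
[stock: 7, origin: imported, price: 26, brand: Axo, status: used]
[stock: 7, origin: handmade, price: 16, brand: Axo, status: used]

The rule appears to be: stock ≤ 17.
[stock: 21, origin: local, price: 35, brand: Erix, status: used] → stock = 21 → Out. [stock: 14, origin: imported, price: 5, brand: Delt, status: new] → stock = 14 → In. [stock: 7, origin: imported, price: 26, brand: Axo, status: used] → stock = 7 → In. [stock: 7, origin: handmade, price: 16, brand: Axo, status: used] → stock = 7 → In.

Out, In, In, In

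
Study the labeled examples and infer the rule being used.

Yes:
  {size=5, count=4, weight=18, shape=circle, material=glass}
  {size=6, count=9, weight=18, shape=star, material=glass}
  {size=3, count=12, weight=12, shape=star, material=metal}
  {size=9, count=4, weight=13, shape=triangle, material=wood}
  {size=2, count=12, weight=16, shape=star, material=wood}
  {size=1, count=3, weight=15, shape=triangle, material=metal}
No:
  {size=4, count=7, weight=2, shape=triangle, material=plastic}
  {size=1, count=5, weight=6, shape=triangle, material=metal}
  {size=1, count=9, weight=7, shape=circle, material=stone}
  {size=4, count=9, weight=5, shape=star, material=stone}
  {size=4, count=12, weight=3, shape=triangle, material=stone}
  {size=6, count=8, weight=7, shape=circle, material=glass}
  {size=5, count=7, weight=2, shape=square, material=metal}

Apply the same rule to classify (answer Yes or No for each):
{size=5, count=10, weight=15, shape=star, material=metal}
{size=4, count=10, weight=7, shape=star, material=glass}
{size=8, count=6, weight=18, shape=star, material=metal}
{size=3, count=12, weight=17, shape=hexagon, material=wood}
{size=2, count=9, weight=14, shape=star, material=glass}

Yes, No, Yes, Yes, Yes

The distinguishing property — weight ≥ 12 — holds for all the 'Yes' cases and none of the 'No' cases.
{size=5, count=10, weight=15, shape=star, material=metal}: weight = 15 — meets the rule, so Yes.
{size=4, count=10, weight=7, shape=star, material=glass}: weight = 7 — does not pass, so No.
{size=8, count=6, weight=18, shape=star, material=metal}: weight = 18 — meets the rule, so Yes.
{size=3, count=12, weight=17, shape=hexagon, material=wood}: weight = 17 — meets the rule, so Yes.
{size=2, count=9, weight=14, shape=star, material=glass}: weight = 14 — meets the rule, so Yes.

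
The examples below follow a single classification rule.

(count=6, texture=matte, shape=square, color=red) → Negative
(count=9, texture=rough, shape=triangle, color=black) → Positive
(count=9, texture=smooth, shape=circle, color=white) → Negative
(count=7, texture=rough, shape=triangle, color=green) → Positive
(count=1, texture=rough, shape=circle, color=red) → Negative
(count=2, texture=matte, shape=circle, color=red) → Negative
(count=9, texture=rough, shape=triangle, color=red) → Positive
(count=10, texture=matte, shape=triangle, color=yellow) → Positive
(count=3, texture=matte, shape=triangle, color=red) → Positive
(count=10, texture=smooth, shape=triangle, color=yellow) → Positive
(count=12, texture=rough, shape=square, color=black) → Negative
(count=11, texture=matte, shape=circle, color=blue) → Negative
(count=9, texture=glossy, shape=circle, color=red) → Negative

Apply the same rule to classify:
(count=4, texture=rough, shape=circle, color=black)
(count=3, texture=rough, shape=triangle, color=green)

Negative, Positive

Checking candidate rules against both groups, what survives is: shape is triangle.
(count=4, texture=rough, shape=circle, color=black) → shape is circle → Negative. (count=3, texture=rough, shape=triangle, color=green) → shape is triangle → Positive.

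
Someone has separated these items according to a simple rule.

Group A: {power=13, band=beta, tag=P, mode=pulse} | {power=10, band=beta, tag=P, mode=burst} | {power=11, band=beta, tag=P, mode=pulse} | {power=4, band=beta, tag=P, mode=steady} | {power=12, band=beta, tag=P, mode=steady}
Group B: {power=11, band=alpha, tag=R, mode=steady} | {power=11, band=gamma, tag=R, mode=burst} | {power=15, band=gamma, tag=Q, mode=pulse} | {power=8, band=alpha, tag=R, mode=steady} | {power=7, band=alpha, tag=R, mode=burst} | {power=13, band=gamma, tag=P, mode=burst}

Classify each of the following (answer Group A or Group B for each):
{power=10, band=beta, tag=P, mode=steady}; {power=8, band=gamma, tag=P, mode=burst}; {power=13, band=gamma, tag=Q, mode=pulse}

Group A, Group B, Group B

All 'Group A' examples share one property — band is beta — and every 'Group B' example lacks it.
{power=10, band=beta, tag=P, mode=steady}: band is beta — has this property, so Group A.
{power=8, band=gamma, tag=P, mode=burst}: band is gamma — does not satisfy this, so Group B.
{power=13, band=gamma, tag=Q, mode=pulse}: band is gamma — does not satisfy this, so Group B.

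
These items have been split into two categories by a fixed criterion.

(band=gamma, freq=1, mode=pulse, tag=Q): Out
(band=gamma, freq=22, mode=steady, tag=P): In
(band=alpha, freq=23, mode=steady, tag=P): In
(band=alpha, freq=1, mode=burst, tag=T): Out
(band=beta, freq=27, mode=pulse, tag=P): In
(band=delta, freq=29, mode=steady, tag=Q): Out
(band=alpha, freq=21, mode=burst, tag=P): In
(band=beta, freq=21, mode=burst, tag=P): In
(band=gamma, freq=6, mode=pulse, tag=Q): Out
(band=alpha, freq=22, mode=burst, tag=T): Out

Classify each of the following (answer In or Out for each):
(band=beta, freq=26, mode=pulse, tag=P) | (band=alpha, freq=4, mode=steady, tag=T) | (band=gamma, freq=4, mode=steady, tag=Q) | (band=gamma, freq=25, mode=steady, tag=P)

In, Out, Out, In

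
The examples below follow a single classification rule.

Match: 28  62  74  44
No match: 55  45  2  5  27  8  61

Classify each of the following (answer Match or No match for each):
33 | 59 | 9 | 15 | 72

A rule that fits every label: even AND at least 27 — true of each 'Match' example, false of each 'No match' one.
No match: 33, since 33 is odd, 33 ≥ 27.
No match: 59, since 59 is odd, 59 ≥ 27.
No match: 9, since 9 is odd, 9 < 27.
No match: 15, since 15 is odd, 15 < 27.
Match: 72, since 72 is even, 72 ≥ 27.

No match, No match, No match, No match, Match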